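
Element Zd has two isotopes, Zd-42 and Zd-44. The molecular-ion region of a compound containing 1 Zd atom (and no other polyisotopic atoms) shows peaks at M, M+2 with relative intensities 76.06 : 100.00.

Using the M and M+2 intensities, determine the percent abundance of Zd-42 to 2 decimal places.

43.20%

Write p for the Zd-42 fraction. I(M+2)/I(M) = [C(1,1)·p^0·(1−p)] / p^1 = 1·(1−p)/p = 100.00/76.06 = 1.3148
(1−p)/p = 1.3148/1 = 1.3148  ⇒  p = 1/(1 + 1.3148) = 0.4320
Zd-42: 43.20%, Zd-44: 56.80%.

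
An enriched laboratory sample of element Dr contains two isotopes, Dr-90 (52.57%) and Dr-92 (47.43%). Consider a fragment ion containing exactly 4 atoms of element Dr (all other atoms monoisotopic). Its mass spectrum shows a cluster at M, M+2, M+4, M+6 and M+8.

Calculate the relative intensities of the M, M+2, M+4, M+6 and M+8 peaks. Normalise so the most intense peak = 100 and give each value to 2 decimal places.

The 4 Dr atoms are independent, so intensities follow the terms of (0.5257 + 0.4743)^4.
P(M) = 0.5257^4 = 0.076375
P(M+2) = 4 × 0.5257^3 × 0.4743^1 = 0.275630
P(M+4) = 6 × 0.5257^2 × 0.4743^2 = 0.373021
P(M+6) = 4 × 0.5257^1 × 0.4743^3 = 0.224366
P(M+8) = 0.4743^4 = 0.050607
The M+4 peak is largest (0.373021); scaling to 100 gives 20.47 : 73.89 : 100.00 : 60.15 : 13.57.

20.47 : 73.89 : 100.00 : 60.15 : 13.57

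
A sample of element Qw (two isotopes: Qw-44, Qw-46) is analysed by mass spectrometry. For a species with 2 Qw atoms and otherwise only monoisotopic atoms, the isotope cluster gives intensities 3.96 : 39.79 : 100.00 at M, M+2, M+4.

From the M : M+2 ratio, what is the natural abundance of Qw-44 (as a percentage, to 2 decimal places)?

If p is the fraction of Qw that is Qw-44, then I(M+2)/I(M) = [C(2,1)·p^1·(1−p)] / p^2 = 2·(1−p)/p = 39.79/3.96 = 10.0480
(1−p)/p = 10.0480/2 = 5.0240  ⇒  p = 1/(1 + 5.0240) = 0.1660
Qw-44: 16.60%, Qw-46: 83.40%.

16.60%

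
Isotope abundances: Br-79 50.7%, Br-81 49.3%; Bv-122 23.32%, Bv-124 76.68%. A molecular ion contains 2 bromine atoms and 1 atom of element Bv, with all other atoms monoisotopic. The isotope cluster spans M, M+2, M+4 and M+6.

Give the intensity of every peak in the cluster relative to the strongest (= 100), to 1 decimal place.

13.6 : 71.3 : 100.0 : 42.4

Bromine pattern (n=2): 0.257049 : 0.499902 : 0.243049
Element Bv pattern (n=1): 0.2332 : 0.7668
Convolve the two distributions (both contribute in 2-u steps):
  M: 0.257049×0.2332 = 0.059944
  M+2: 0.257049×0.7668 + 0.499902×0.2332 = 0.313682
  M+4: 0.499902×0.7668 + 0.243049×0.2332 = 0.440004
  M+6: 0.243049×0.7668 = 0.186370
Scale to base peak (0.440004) = 100: 13.6 : 71.3 : 100.0 : 42.4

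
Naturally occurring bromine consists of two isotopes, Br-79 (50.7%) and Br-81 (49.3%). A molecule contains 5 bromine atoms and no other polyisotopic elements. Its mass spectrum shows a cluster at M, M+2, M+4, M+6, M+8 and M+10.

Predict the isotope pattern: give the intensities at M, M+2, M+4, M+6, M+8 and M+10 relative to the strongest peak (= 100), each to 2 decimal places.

Expanding (0.507 + 0.493)^5:
P(M) = 0.507^5 = 0.033500
P(M+2) = 5 × 0.507^4 × 0.493^1 = 0.162873
P(M+4) = 10 × 0.507^3 × 0.493^2 = 0.316751
P(M+6) = 10 × 0.507^2 × 0.493^3 = 0.308004
P(M+8) = 5 × 0.507^1 × 0.493^4 = 0.149750
P(M+10) = 0.493^5 = 0.029123
The M+4 peak is largest (0.316751); scaling to 100 gives 10.58 : 51.42 : 100.00 : 97.24 : 47.28 : 9.19.

10.58 : 51.42 : 100.00 : 97.24 : 47.28 : 9.19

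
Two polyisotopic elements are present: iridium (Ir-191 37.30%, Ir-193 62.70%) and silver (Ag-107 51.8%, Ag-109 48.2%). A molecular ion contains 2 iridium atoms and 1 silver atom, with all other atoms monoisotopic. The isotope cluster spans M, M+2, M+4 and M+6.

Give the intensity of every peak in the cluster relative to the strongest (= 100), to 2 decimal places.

Iridium pattern (n=2): 0.139129 : 0.467742 : 0.393129
Silver pattern (n=1): 0.5180 : 0.4820
Convolve the two distributions (both contribute in 2-u steps):
  M: 0.139129×0.5180 = 0.072069
  M+2: 0.139129×0.4820 + 0.467742×0.5180 = 0.309351
  M+4: 0.467742×0.4820 + 0.393129×0.5180 = 0.429092
  M+6: 0.393129×0.4820 = 0.189488
Scale to base peak (0.429092) = 100: 16.80 : 72.09 : 100.00 : 44.16

16.80 : 72.09 : 100.00 : 44.16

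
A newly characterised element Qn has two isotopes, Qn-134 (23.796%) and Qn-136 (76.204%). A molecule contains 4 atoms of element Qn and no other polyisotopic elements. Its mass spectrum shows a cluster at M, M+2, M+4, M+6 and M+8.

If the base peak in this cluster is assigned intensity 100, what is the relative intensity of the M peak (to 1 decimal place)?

(0.23796 + 0.76204)^4 gives M 0.0032, M+2 0.0411, M+4 0.1973, M+6 0.4212, M+8 0.3372; the largest is M+6.
P(M+6) = C(4,3) × 0.23796^1 × 0.76204^3 = 4 × 0.23796 × 0.44252041 = 0.421209 (base)
P(M) = C(4,0) × 0.23796^4 × 0.76204^0 = 1 × 0.00320639 × 1.0000 = 0.003206
Relative intensity = 0.003206 / 0.421209 × 100 = 0.8

0.8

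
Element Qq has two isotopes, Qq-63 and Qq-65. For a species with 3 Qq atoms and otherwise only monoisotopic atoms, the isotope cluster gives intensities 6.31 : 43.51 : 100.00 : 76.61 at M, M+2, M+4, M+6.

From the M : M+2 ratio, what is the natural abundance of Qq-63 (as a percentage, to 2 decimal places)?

Write p for the Qq-63 fraction. I(M+2)/I(M) = [C(3,1)·p^2·(1−p)] / p^3 = 3·(1−p)/p = 43.51/6.31 = 6.8954
(1−p)/p = 6.8954/3 = 2.2985  ⇒  p = 1/(1 + 2.2985) = 0.3032
Qq-63: 30.32%, Qq-65: 69.68%.

30.32%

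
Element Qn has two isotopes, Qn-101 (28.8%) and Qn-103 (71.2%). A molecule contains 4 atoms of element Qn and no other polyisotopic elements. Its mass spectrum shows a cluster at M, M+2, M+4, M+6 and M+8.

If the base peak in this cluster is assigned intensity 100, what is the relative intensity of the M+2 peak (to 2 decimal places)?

16.36

Binomial terms of (0.288 + 0.712)^4: M 0.0069, M+2 0.0680, M+4 0.2523, M+6 0.4158, M+8 0.2570 → M+6 is the base peak.
P(M+6) = C(4,3) × 0.288^1 × 0.712^3 = 4 × 0.2880 × 0.36094413 = 0.415808 (base)
P(M+2) = C(4,1) × 0.288^3 × 0.712^1 = 4 × 0.02388787 × 0.7120 = 0.068033
Relative intensity = 0.068033 / 0.415808 × 100 = 16.36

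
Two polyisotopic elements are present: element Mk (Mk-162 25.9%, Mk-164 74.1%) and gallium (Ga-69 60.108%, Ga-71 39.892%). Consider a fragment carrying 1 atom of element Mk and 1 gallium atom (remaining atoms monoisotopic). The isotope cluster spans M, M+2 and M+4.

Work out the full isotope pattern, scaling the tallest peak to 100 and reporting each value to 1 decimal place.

28.4 : 100.0 : 53.9

Element Mk pattern (n=1): 0.2590 : 0.7410
Gallium pattern (n=1): 0.60108 : 0.39892
Convolve the two distributions (both contribute in 2-u steps):
  M: 0.2590×0.60108 = 0.155680
  M+2: 0.2590×0.39892 + 0.7410×0.60108 = 0.548721
  M+4: 0.7410×0.39892 = 0.295600
Scale to base peak (0.548721) = 100: 28.4 : 100.0 : 53.9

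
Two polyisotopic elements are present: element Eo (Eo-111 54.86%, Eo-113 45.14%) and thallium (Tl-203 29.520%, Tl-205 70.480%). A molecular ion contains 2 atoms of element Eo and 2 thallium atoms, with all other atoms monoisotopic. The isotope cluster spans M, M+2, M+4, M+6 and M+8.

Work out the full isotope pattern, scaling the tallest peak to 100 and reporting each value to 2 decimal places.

Element Eo pattern (n=2): 0.30096196 : 0.49527608 : 0.20376196
Thallium pattern (n=2): 0.08714304 : 0.41611392 : 0.49674304
Convolve the two distributions (both contribute in 2-u steps):
  M: 0.30096196×0.08714304 = 0.026227
  M+2: 0.30096196×0.41611392 + 0.49527608×0.08714304 = 0.168394
  M+4: 0.30096196×0.49674304 + 0.49527608×0.41611392 + 0.20376196×0.08714304 = 0.373348
  M+6: 0.49527608×0.49674304 + 0.20376196×0.41611392 = 0.330813
  M+8: 0.20376196×0.49674304 = 0.101217
Scale to base peak (0.373348) = 100: 7.02 : 45.10 : 100.00 : 88.61 : 27.11

7.02 : 45.10 : 100.00 : 88.61 : 27.11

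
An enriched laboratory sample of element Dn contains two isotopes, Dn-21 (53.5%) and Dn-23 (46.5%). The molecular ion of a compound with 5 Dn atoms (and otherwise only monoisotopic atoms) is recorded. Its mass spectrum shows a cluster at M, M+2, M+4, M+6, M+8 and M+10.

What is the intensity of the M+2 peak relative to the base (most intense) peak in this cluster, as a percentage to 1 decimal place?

57.5%

Term probabilities: M 0.0438, M+2 0.1905, M+4 0.3311, M+6 0.2878, M+8 0.1251, M+10 0.0217. Base peak = M+4.
P(M+4) = C(5,2) × 0.535^3 × 0.465^2 = 10 × 0.15313038 × 0.216225 = 0.331106 (base)
P(M+2) = C(5,1) × 0.535^4 × 0.465^1 = 5 × 0.08192475 × 0.4650 = 0.190475
Relative intensity = 0.190475 / 0.331106 × 100 = 57.5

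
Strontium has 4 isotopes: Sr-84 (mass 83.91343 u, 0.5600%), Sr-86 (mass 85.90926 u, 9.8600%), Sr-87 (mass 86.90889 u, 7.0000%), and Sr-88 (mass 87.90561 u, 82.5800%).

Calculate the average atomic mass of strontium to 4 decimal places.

87.6166 u

Average mass = Σ (abundance × isotope mass) = 0.005600 × 83.91343 + 0.098600 × 85.90926 + 0.070000 × 86.90889 + 0.825800 × 87.90561
= 0.469915 + 8.470653 + 6.083622 + 72.592453 = 87.616643 u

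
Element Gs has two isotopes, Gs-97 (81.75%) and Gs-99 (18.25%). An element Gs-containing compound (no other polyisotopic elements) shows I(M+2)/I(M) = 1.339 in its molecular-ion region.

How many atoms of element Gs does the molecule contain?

The M+2/M ratio from n Gs atoms is n · q/p = n · 0.1825/0.8175.
n = 1.339 × 0.8175/0.1825 = 6.00 ≈ 6

6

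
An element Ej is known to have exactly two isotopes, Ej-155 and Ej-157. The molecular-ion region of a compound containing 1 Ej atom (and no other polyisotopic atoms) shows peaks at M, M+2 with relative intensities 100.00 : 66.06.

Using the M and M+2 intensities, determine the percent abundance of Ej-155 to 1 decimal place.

If p is the fraction of Ej that is Ej-155, then I(M+2)/I(M) = [C(1,1)·p^0·(1−p)] / p^1 = 1·(1−p)/p = 66.06/100.00 = 0.6606
(1−p)/p = 0.6606/1 = 0.6606  ⇒  p = 1/(1 + 0.6606) = 0.6022
Ej-155: 60.2%, Ej-157: 39.8%.

60.2%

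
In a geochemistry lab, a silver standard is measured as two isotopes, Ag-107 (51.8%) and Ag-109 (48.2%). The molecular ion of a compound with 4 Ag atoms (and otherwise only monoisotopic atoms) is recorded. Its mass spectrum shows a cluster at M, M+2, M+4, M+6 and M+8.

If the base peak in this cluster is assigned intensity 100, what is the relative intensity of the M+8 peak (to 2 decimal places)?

14.43

(0.518 + 0.482)^4 gives M 0.0720, M+2 0.2680, M+4 0.3740, M+6 0.2320, M+8 0.0540; the largest is M+4.
P(M+4) = C(4,2) × 0.518^2 × 0.482^2 = 6 × 0.268324 × 0.232324 = 0.374029 (base)
P(M+8) = C(4,4) × 0.518^0 × 0.482^4 = 1 × 1.0000 × 0.05397444 = 0.053974
Relative intensity = 0.053974 / 0.374029 × 100 = 14.43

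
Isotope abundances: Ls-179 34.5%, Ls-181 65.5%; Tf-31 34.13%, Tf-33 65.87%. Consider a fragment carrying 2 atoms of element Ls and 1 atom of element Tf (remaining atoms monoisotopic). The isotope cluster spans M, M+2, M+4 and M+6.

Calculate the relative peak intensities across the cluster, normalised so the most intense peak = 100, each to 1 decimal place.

9.1 : 52.4 : 100.0 : 63.6

Element Ls pattern (n=2): 0.119025 : 0.45195 : 0.429025
Element Tf pattern (n=1): 0.3413 : 0.6587
Convolve the two distributions (both contribute in 2-u steps):
  M: 0.119025×0.3413 = 0.040623
  M+2: 0.119025×0.6587 + 0.45195×0.3413 = 0.232652
  M+4: 0.45195×0.6587 + 0.429025×0.3413 = 0.444126
  M+6: 0.429025×0.6587 = 0.282599
Scale to base peak (0.444126) = 100: 9.1 : 52.4 : 100.0 : 63.6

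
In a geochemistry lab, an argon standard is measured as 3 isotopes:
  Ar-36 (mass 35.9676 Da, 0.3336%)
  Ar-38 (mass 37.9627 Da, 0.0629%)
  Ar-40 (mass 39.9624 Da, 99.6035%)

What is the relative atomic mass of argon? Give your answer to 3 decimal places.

Weight each isotope mass by its fractional abundance: 0.003336 × 35.9676 + 0.000629 × 37.9627 + 0.996035 × 39.9624
= 0.11999 + 0.02388 + 39.80395 = 39.94782 Da

39.948 Da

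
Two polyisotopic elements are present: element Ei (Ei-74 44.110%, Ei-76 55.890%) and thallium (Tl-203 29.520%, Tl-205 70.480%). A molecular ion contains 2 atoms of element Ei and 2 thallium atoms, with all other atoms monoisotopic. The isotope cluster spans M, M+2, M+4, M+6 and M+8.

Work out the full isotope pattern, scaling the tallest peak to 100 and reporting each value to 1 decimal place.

4.5 : 33.1 : 87.8 : 100.0 : 41.4

Element Ei pattern (n=2): 0.19456921 : 0.49306158 : 0.31236921
Thallium pattern (n=2): 0.08714304 : 0.41611392 : 0.49674304
Convolve the two distributions (both contribute in 2-u steps):
  M: 0.19456921×0.08714304 = 0.016955
  M+2: 0.19456921×0.41611392 + 0.49306158×0.08714304 = 0.123930
  M+4: 0.19456921×0.49674304 + 0.49306158×0.41611392 + 0.31236921×0.08714304 = 0.329041
  M+6: 0.49306158×0.49674304 + 0.31236921×0.41611392 = 0.374906
  M+8: 0.31236921×0.49674304 = 0.155167
Scale to base peak (0.374906) = 100: 4.5 : 33.1 : 87.8 : 100.0 : 41.4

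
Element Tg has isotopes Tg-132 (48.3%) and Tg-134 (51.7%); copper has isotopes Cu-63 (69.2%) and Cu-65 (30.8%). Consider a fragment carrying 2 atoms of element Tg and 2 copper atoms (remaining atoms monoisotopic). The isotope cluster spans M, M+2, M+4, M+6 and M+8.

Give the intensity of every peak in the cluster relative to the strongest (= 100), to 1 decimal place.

Element Tg pattern (n=2): 0.233289 : 0.499422 : 0.267289
Copper pattern (n=2): 0.478864 : 0.426272 : 0.094864
Convolve the two distributions (both contribute in 2-u steps):
  M: 0.233289×0.478864 = 0.111714
  M+2: 0.233289×0.426272 + 0.499422×0.478864 = 0.338600
  M+4: 0.233289×0.094864 + 0.499422×0.426272 + 0.267289×0.478864 = 0.363015
  M+6: 0.499422×0.094864 + 0.267289×0.426272 = 0.161315
  M+8: 0.267289×0.094864 = 0.025356
Scale to base peak (0.363015) = 100: 30.8 : 93.3 : 100.0 : 44.4 : 7.0

30.8 : 93.3 : 100.0 : 44.4 : 7.0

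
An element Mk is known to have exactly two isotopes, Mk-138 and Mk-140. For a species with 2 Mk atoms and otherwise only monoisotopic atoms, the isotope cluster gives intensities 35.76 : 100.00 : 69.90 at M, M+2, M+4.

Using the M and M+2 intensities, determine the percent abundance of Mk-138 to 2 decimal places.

If p is the fraction of Mk that is Mk-138, then I(M+2)/I(M) = [C(2,1)·p^1·(1−p)] / p^2 = 2·(1−p)/p = 100.00/35.76 = 2.7964
(1−p)/p = 2.7964/2 = 1.3982  ⇒  p = 1/(1 + 1.3982) = 0.4170
Mk-138: 41.70%, Mk-140: 58.30%.

41.70%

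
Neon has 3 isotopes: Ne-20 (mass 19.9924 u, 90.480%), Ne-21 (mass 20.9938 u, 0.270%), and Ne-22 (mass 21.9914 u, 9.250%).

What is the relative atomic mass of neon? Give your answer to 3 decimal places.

The abundance-weighted mean is 0.90480 × 19.9924 + 0.00270 × 20.9938 + 0.09250 × 21.9914
= 18.08912 + 0.05668 + 2.03420 = 20.18000 u

20.180 u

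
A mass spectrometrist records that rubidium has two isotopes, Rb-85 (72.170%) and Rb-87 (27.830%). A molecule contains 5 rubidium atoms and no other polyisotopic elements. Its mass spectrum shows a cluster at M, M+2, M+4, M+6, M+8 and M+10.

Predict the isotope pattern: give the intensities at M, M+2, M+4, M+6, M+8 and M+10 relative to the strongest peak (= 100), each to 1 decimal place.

51.9 : 100.0 : 77.1 : 29.7 : 5.7 : 0.4

Each Rb atom is independently Rb-85 (p = 0.72170) or Rb-87 (q = 0.27830); the cluster is the binomial expansion (p + q)^5.
P(M) = 0.72170^5 = 0.195787
P(M+2) = 5 × 0.72170^4 × 0.27830^1 = 0.377494
P(M+4) = 10 × 0.72170^3 × 0.27830^2 = 0.291136
P(M+6) = 10 × 0.72170^2 × 0.27830^3 = 0.112267
P(M+8) = 5 × 0.72170^1 × 0.27830^4 = 0.021646
P(M+10) = 0.27830^5 = 0.001669
The M+2 peak is largest (0.377494); scaling to 100 gives 51.9 : 100.0 : 77.1 : 29.7 : 5.7 : 0.4.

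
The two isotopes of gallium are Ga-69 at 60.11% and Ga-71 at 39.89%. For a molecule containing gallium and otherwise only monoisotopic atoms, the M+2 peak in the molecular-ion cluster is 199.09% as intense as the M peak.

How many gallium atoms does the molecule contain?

3

With n Ga atoms, P(M+2)/P(M) = C(n,1)·p^(n−1)q / p^n = n·q/p = n · 0.3989/0.6011.
n = 1.9909 × 0.6011/0.3989 = 3.00 ≈ 3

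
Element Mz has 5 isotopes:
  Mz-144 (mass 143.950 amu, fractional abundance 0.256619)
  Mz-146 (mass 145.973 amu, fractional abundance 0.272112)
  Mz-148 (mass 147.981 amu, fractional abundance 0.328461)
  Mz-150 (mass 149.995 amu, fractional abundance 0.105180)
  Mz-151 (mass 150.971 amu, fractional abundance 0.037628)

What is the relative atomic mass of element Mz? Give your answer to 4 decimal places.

Ar = Σ fᵢ·mᵢ = 0.256619 × 143.950 + 0.272112 × 145.973 + 0.328461 × 147.981 + 0.105180 × 149.995 + 0.037628 × 150.971
= 36.94031 + 39.72100 + 48.60599 + 15.77647 + 5.68074 = 146.72451 amu

146.7245 amu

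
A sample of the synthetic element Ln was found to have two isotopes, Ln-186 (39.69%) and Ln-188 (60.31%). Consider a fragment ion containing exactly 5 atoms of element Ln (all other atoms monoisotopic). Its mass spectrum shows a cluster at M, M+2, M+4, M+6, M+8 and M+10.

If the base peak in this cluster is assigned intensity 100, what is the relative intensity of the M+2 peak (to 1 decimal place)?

21.7

(0.3969 + 0.6031)^5 gives M 0.0098, M+2 0.0748, M+4 0.2274, M+6 0.3456, M+8 0.2625, M+10 0.0798; the largest is M+6.
P(M+6) = C(5,3) × 0.3969^2 × 0.6031^3 = 10 × 0.15752961 × 0.21936533 = 0.345565 (base)
P(M+2) = C(5,1) × 0.3969^4 × 0.6031^1 = 5 × 0.02481558 × 0.6031 = 0.074831
Relative intensity = 0.074831 / 0.345565 × 100 = 21.7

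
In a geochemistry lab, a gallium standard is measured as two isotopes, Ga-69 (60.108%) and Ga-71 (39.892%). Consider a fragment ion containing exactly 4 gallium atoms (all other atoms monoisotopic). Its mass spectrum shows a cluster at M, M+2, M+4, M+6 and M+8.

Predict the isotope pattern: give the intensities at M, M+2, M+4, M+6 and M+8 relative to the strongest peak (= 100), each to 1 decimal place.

Expanding (0.60108 + 0.39892)^4:
P(M) = 0.60108^4 = 0.130536
P(M+2) = 4 × 0.60108^3 × 0.39892^1 = 0.346531
P(M+4) = 6 × 0.60108^2 × 0.39892^2 = 0.344975
P(M+6) = 4 × 0.60108^1 × 0.39892^3 = 0.152633
P(M+8) = 0.39892^4 = 0.025325
The M+2 peak is largest (0.346531); scaling to 100 gives 37.7 : 100.0 : 99.6 : 44.0 : 7.3.

37.7 : 100.0 : 99.6 : 44.0 : 7.3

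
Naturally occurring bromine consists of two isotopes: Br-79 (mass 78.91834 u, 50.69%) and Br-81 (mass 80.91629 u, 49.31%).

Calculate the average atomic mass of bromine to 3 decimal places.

79.904 u

Average mass = Σ (abundance × isotope mass) = 0.5069 × 78.91834 + 0.4931 × 80.91629
= 40.003707 + 39.899823 = 79.903530 u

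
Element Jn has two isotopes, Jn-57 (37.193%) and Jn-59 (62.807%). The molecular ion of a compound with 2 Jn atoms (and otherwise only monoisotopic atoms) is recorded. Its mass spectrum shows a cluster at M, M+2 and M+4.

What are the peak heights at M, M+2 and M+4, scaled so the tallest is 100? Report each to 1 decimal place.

Each Jn atom is independently Jn-57 (p = 0.37193) or Jn-59 (q = 0.62807); the cluster is the binomial expansion (p + q)^2.
P(M) = 0.37193^2 = 0.138332
P(M+2) = 2 × 0.37193^1 × 0.62807^1 = 0.467196
P(M+4) = 0.62807^2 = 0.394472
The M+2 peak is largest (0.467196); scaling to 100 gives 29.6 : 100.0 : 84.4.

29.6 : 100.0 : 84.4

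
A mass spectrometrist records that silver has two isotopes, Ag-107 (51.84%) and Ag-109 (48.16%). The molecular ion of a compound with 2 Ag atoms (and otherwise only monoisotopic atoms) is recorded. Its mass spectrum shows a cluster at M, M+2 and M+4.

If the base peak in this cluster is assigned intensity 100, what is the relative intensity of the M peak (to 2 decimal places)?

53.82

Term probabilities: M 0.2687, M+2 0.4993, M+4 0.2319. Base peak = M+2.
P(M+2) = C(2,1) × 0.5184^1 × 0.4816^1 = 2 × 0.5184 × 0.4816 = 0.499323 (base)
P(M) = C(2,0) × 0.5184^2 × 0.4816^0 = 1 × 0.26873856 × 1.0000 = 0.268739
Relative intensity = 0.268739 / 0.499323 × 100 = 53.82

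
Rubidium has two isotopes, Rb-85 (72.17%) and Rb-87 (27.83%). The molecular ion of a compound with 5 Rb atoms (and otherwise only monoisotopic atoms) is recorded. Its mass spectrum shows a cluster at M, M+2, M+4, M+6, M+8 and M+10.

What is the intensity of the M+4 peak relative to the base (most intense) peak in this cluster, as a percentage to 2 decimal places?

Binomial terms of (0.7217 + 0.2783)^5: M 0.1958, M+2 0.3775, M+4 0.2911, M+6 0.1123, M+8 0.0216, M+10 0.0017 → M+2 is the base peak.
P(M+2) = C(5,1) × 0.7217^4 × 0.2783^1 = 5 × 0.27128565 × 0.2783 = 0.377494 (base)
P(M+4) = C(5,2) × 0.7217^3 × 0.2783^2 = 10 × 0.37589809 × 0.07745089 = 0.291136
Relative intensity = 0.291136 / 0.377494 × 100 = 77.12

77.12%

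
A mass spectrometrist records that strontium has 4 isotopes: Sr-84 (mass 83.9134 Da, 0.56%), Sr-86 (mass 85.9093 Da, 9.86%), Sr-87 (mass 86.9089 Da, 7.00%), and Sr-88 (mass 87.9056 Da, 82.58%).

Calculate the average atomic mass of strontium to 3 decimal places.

87.617 Da

Average mass = Σ (abundance × isotope mass) = 0.0056 × 83.9134 + 0.0986 × 85.9093 + 0.0700 × 86.9089 + 0.8258 × 87.9056
= 0.46992 + 8.47066 + 6.08362 + 72.59244 = 87.61664 Da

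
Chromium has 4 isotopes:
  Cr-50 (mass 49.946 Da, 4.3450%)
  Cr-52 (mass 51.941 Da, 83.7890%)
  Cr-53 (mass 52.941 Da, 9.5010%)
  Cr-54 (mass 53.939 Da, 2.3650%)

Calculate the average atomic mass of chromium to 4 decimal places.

Weight each isotope mass by its fractional abundance: 0.043450 × 49.946 + 0.837890 × 51.941 + 0.095010 × 52.941 + 0.023650 × 53.939
= 2.17015 + 43.52084 + 5.02992 + 1.27566 = 51.99657 Da

51.9966 Da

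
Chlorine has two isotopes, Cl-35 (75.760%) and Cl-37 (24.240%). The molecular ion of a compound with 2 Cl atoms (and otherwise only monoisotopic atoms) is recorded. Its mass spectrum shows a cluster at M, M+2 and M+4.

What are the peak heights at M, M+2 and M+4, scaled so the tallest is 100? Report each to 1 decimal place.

100.0 : 64.0 : 10.2

Each Cl atom is independently Cl-35 (p = 0.75760) or Cl-37 (q = 0.24240); the cluster is the binomial expansion (p + q)^2.
P(M) = 0.75760^2 = 0.573958
P(M+2) = 2 × 0.75760^1 × 0.24240^1 = 0.367284
P(M+4) = 0.24240^2 = 0.058758
The M peak is largest (0.573958); scaling to 100 gives 100.0 : 64.0 : 10.2.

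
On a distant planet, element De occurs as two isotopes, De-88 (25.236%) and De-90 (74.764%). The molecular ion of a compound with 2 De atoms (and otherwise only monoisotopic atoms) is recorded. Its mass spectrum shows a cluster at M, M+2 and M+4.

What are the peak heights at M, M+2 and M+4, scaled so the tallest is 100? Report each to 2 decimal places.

The 2 De atoms are independent, so intensities follow the terms of (0.25236 + 0.74764)^2.
P(M) = 0.25236^2 = 0.063686
P(M+2) = 2 × 0.25236^1 × 0.74764^1 = 0.377349
P(M+4) = 0.74764^2 = 0.558966
The M+4 peak is largest (0.558966); scaling to 100 gives 11.39 : 67.51 : 100.00.

11.39 : 67.51 : 100.00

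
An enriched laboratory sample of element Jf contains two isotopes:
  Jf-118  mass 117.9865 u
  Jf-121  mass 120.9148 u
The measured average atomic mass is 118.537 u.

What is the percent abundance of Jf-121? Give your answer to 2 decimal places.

Writing the weighted mean with unknown fraction x of Jf-118:
117.9865·x + 120.9148·(1 − x) = 118.537
(117.9865 − 120.9148)·x = 118.537 − 120.9148
x = -2.3778 / -2.9283 = 0.81201 → 81.20% Jf-118, 18.80% Jf-121.

18.80%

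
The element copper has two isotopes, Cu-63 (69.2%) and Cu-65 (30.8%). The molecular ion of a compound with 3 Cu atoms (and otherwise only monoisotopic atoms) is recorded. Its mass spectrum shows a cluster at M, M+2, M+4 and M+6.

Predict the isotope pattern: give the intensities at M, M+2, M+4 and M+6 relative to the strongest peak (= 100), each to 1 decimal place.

74.9 : 100.0 : 44.5 : 6.6

Each Cu atom is independently Cu-63 (p = 0.692) or Cu-65 (q = 0.308); the cluster is the binomial expansion (p + q)^3.
P(M) = 0.692^3 = 0.331374
P(M+2) = 3 × 0.692^2 × 0.308^1 = 0.442470
P(M+4) = 3 × 0.692^1 × 0.308^2 = 0.196938
P(M+6) = 0.308^3 = 0.029218
The M+2 peak is largest (0.442470); scaling to 100 gives 74.9 : 100.0 : 44.5 : 6.6.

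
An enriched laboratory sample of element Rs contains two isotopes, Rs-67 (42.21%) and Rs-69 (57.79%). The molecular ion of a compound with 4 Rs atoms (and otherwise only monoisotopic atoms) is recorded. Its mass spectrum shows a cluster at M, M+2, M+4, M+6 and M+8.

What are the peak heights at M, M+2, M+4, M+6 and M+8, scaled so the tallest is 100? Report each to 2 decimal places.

8.89 : 48.69 : 100.00 : 91.27 : 31.24

Each Rs atom is independently Rs-67 (p = 0.4221) or Rs-69 (q = 0.5779); the cluster is the binomial expansion (p + q)^4.
P(M) = 0.4221^4 = 0.031744
P(M+2) = 4 × 0.4221^3 × 0.5779^1 = 0.173844
P(M+4) = 6 × 0.4221^2 × 0.5779^2 = 0.357016
P(M+6) = 4 × 0.4221^1 × 0.5779^3 = 0.325862
P(M+8) = 0.5779^4 = 0.111535
The M+4 peak is largest (0.357016); scaling to 100 gives 8.89 : 48.69 : 100.00 : 91.27 : 31.24.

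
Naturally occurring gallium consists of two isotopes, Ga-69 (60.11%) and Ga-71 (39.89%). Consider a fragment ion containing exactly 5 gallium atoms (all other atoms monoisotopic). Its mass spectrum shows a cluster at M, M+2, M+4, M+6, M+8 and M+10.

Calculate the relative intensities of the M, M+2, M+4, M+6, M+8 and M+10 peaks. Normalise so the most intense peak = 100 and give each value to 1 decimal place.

The 5 Ga atoms are independent, so intensities follow the terms of (0.6011 + 0.3989)^5.
P(M) = 0.6011^5 = 0.078475
P(M+2) = 5 × 0.6011^4 × 0.3989^1 = 0.260388
P(M+4) = 10 × 0.6011^3 × 0.3989^2 = 0.345596
P(M+6) = 10 × 0.6011^2 × 0.3989^3 = 0.229343
P(M+8) = 5 × 0.6011^1 × 0.3989^4 = 0.076098
P(M+10) = 0.3989^5 = 0.010100
The M+4 peak is largest (0.345596); scaling to 100 gives 22.7 : 75.3 : 100.0 : 66.4 : 22.0 : 2.9.

22.7 : 75.3 : 100.0 : 66.4 : 22.0 : 2.9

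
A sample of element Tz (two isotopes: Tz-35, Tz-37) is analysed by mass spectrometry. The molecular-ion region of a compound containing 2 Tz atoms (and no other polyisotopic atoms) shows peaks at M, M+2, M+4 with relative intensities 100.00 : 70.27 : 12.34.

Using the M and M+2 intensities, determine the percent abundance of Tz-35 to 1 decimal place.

If p is the fraction of Tz that is Tz-35, then I(M+2)/I(M) = [C(2,1)·p^1·(1−p)] / p^2 = 2·(1−p)/p = 70.27/100.00 = 0.7027
(1−p)/p = 0.7027/2 = 0.3513  ⇒  p = 1/(1 + 0.3513) = 0.7400
Tz-35: 74.0%, Tz-37: 26.0%.

74.0%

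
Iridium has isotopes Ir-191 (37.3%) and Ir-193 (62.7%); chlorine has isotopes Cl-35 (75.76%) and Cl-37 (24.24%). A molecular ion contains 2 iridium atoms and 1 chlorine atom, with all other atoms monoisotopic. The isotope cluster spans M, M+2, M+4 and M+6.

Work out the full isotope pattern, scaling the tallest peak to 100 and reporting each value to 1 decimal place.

25.6 : 94.4 : 100.0 : 23.2

Iridium pattern (n=2): 0.139129 : 0.467742 : 0.393129
Chlorine pattern (n=1): 0.7576 : 0.2424
Convolve the two distributions (both contribute in 2-u steps):
  M: 0.139129×0.7576 = 0.105404
  M+2: 0.139129×0.2424 + 0.467742×0.7576 = 0.388086
  M+4: 0.467742×0.2424 + 0.393129×0.7576 = 0.411215
  M+6: 0.393129×0.2424 = 0.095294
Scale to base peak (0.411215) = 100: 25.6 : 94.4 : 100.0 : 23.2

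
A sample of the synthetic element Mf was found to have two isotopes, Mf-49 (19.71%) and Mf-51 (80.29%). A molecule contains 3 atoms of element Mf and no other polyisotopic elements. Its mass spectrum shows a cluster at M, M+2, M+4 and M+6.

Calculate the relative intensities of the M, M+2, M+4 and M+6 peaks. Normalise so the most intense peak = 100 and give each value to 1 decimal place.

1.5 : 18.1 : 73.6 : 100.0

Expanding (0.1971 + 0.8029)^3:
P(M) = 0.1971^3 = 0.007657
P(M+2) = 3 × 0.1971^2 × 0.8029^1 = 0.093574
P(M+4) = 3 × 0.1971^1 × 0.8029^2 = 0.381181
P(M+6) = 0.8029^3 = 0.517588
The M+6 peak is largest (0.517588); scaling to 100 gives 1.5 : 18.1 : 73.6 : 100.0.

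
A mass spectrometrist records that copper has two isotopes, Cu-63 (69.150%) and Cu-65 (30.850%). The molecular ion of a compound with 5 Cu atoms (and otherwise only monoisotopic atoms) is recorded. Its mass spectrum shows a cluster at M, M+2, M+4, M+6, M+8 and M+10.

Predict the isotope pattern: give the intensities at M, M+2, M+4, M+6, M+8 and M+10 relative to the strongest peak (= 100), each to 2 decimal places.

Each Cu atom is independently Cu-63 (p = 0.69150) or Cu-65 (q = 0.30850); the cluster is the binomial expansion (p + q)^5.
P(M) = 0.69150^5 = 0.158111
P(M+2) = 5 × 0.69150^4 × 0.30850^1 = 0.352691
P(M+4) = 10 × 0.69150^3 × 0.30850^2 = 0.314693
P(M+6) = 10 × 0.69150^2 × 0.30850^3 = 0.140394
P(M+8) = 5 × 0.69150^1 × 0.30850^4 = 0.031317
P(M+10) = 0.30850^5 = 0.002794
The M+2 peak is largest (0.352691); scaling to 100 gives 44.83 : 100.00 : 89.23 : 39.81 : 8.88 : 0.79.

44.83 : 100.00 : 89.23 : 39.81 : 8.88 : 0.79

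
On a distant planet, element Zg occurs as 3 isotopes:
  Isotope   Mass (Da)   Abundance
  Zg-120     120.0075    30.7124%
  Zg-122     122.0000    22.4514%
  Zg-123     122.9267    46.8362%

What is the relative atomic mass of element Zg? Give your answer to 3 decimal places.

121.822 Da

Weight each isotope mass by its fractional abundance: 0.307124 × 120.0075 + 0.224514 × 122.0000 + 0.468362 × 122.9267
= 36.85718 + 27.39071 + 57.57420 = 121.82209 Da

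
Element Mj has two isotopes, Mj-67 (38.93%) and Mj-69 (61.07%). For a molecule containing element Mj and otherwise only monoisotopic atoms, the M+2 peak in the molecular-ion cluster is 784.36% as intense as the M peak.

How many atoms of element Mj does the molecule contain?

5

With n Mj atoms, P(M+2)/P(M) = C(n,1)·p^(n−1)q / p^n = n·q/p = n · 0.6107/0.3893.
n = 7.8436 × 0.3893/0.6107 = 5.00 ≈ 5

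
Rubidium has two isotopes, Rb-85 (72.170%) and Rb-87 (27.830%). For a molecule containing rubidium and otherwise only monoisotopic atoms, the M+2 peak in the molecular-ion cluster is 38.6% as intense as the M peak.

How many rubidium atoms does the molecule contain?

1

For n independent Rb atoms, I(M+2)/I(M) = n · (abundance Rb-87) / (abundance Rb-85) = n · 0.27830/0.72170.
n = 0.386 × 0.72170/0.27830 = 1.00 ≈ 1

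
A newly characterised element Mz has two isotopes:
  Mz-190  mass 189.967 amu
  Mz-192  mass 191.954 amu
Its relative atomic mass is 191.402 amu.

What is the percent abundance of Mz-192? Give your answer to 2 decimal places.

With x = fraction of Mz-190 (so Mz-192 is 1 − x):
189.967·x + 191.954·(1 − x) = 191.402
(189.967 − 191.954)·x = 191.402 − 191.954
x = -0.552 / -1.987 = 0.27781 → 27.78% Mz-190, 72.22% Mz-192.

72.22%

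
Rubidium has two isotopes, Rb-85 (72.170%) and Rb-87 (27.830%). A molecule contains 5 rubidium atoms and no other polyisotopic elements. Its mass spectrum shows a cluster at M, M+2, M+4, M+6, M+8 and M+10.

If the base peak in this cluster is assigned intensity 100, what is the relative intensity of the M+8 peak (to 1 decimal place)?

Term probabilities: M 0.1958, M+2 0.3775, M+4 0.2911, M+6 0.1123, M+8 0.0216, M+10 0.0017. Base peak = M+2.
P(M+2) = C(5,1) × 0.72170^4 × 0.27830^1 = 5 × 0.27128565 × 0.2783 = 0.377494 (base)
P(M+8) = C(5,4) × 0.72170^1 × 0.27830^4 = 5 × 0.7217 × 0.00599864 = 0.021646
Relative intensity = 0.021646 / 0.377494 × 100 = 5.7

5.7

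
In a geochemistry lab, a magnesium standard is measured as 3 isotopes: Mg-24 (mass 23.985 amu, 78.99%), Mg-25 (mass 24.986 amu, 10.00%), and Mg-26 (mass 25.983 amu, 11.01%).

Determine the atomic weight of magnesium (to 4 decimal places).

Weight each isotope mass by its fractional abundance: 0.7899 × 23.985 + 0.1000 × 24.986 + 0.1101 × 25.983
= 18.94575 + 2.49860 + 2.86073 = 24.30508 amu

24.3051 amu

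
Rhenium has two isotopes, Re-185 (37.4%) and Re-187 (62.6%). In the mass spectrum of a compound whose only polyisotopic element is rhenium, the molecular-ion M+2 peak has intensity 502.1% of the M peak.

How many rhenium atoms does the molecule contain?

With n Re atoms, P(M+2)/P(M) = C(n,1)·p^(n−1)q / p^n = n·q/p = n · 0.626/0.374.
n = 5.021 × 0.374/0.626 = 3.00 ≈ 3

3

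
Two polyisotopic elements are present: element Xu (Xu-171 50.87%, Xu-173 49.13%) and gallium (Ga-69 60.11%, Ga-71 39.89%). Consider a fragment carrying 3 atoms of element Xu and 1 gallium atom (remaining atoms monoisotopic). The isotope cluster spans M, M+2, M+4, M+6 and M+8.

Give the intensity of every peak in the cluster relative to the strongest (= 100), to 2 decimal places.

Element Xu pattern (n=3): 0.13163919 : 0.38140949 : 0.36836344 : 0.11858788
Gallium pattern (n=1): 0.6011 : 0.3989
Convolve the two distributions (both contribute in 2-u steps):
  M: 0.13163919×0.6011 = 0.079128
  M+2: 0.13163919×0.3989 + 0.38140949×0.6011 = 0.281776
  M+4: 0.38140949×0.3989 + 0.36836344×0.6011 = 0.373568
  M+6: 0.36836344×0.3989 + 0.11858788×0.6011 = 0.218223
  M+8: 0.11858788×0.3989 = 0.047305
Scale to base peak (0.373568) = 100: 21.18 : 75.43 : 100.00 : 58.42 : 12.66

21.18 : 75.43 : 100.00 : 58.42 : 12.66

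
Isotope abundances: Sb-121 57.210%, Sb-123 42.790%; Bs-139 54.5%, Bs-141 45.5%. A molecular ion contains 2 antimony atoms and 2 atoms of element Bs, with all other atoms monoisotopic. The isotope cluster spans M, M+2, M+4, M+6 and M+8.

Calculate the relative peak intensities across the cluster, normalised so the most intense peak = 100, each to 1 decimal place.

26.6 : 84.3 : 100.0 : 52.7 : 10.4

Antimony pattern (n=2): 0.32729841 : 0.48960318 : 0.18309841
Element Bs pattern (n=2): 0.297025 : 0.49595 : 0.207025
Convolve the two distributions (both contribute in 2-u steps):
  M: 0.32729841×0.297025 = 0.097216
  M+2: 0.32729841×0.49595 + 0.48960318×0.297025 = 0.307748
  M+4: 0.32729841×0.207025 + 0.48960318×0.49595 + 0.18309841×0.297025 = 0.364962
  M+6: 0.48960318×0.207025 + 0.18309841×0.49595 = 0.192168
  M+8: 0.18309841×0.207025 = 0.037906
Scale to base peak (0.364962) = 100: 26.6 : 84.3 : 100.0 : 52.7 : 10.4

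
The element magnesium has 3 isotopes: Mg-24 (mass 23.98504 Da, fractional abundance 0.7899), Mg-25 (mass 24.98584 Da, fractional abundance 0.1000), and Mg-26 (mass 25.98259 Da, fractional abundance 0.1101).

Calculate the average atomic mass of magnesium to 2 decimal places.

Average mass = Σ (abundance × isotope mass) = 0.7899 × 23.98504 + 0.1000 × 24.98584 + 0.1101 × 25.98259
= 18.945783 + 2.498584 + 2.860683 = 24.305050 Da

24.31 Da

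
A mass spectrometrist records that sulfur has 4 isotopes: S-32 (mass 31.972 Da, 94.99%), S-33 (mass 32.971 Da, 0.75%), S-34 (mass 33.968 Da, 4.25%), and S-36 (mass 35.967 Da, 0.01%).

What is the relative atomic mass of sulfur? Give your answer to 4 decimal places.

32.0647 Da

Weight each isotope mass by its fractional abundance: 0.9499 × 31.972 + 0.0075 × 32.971 + 0.0425 × 33.968 + 0.0001 × 35.967
= 30.37020 + 0.24728 + 1.44364 + 0.00360 = 32.06472 Da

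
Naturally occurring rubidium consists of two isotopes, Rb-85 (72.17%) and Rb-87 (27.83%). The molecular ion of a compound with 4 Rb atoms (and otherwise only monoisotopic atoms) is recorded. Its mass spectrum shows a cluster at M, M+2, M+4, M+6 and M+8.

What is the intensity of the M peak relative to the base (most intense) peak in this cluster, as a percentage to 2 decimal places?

64.83%

Term probabilities: M 0.2713, M+2 0.4184, M+4 0.2420, M+6 0.0622, M+8 0.0060. Base peak = M+2.
P(M+2) = C(4,1) × 0.7217^3 × 0.2783^1 = 4 × 0.37589809 × 0.2783 = 0.418450 (base)
P(M) = C(4,0) × 0.7217^4 × 0.2783^0 = 1 × 0.27128565 × 1.0000 = 0.271286
Relative intensity = 0.271286 / 0.418450 × 100 = 64.83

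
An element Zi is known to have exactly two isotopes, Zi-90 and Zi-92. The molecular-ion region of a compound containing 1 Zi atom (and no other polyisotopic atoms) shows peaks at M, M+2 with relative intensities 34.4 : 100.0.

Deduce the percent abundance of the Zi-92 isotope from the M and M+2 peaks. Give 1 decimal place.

74.4%

If p is the fraction of Zi that is Zi-90, then I(M+2)/I(M) = [C(1,1)·p^0·(1−p)] / p^1 = 1·(1−p)/p = 100.0/34.4 = 2.9070
(1−p)/p = 2.9070/1 = 2.9070  ⇒  p = 1/(1 + 2.9070) = 0.2560
Zi-90: 25.6%, Zi-92: 74.4%.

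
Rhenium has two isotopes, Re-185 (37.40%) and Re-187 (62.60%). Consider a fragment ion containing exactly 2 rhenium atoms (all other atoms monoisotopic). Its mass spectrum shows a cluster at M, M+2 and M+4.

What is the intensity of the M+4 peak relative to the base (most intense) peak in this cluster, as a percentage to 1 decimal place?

(0.3740 + 0.6260)^2 gives M 0.1399, M+2 0.4682, M+4 0.3919; the largest is M+2.
P(M+2) = C(2,1) × 0.3740^1 × 0.6260^1 = 2 × 0.3740 × 0.6260 = 0.468248 (base)
P(M+4) = C(2,2) × 0.3740^0 × 0.6260^2 = 1 × 1.0000 × 0.391876 = 0.391876
Relative intensity = 0.391876 / 0.468248 × 100 = 83.7

83.7%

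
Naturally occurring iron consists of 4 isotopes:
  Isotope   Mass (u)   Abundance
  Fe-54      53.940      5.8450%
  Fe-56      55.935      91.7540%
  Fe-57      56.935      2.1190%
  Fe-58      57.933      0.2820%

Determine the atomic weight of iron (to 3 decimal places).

55.845 u

Average mass = Σ (abundance × isotope mass) = 0.058450 × 53.940 + 0.917540 × 55.935 + 0.021190 × 56.935 + 0.002820 × 57.933
= 3.1528 + 51.3226 + 1.2065 + 0.1634 = 55.8453 u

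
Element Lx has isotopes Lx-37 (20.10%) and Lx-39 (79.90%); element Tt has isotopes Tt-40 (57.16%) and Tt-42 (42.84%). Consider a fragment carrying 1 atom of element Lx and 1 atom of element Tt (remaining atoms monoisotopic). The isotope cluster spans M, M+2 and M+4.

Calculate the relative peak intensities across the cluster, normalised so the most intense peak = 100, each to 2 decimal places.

Element Lx pattern (n=1): 0.2010 : 0.7990
Element Tt pattern (n=1): 0.5716 : 0.4284
Convolve the two distributions (both contribute in 2-u steps):
  M: 0.2010×0.5716 = 0.114892
  M+2: 0.2010×0.4284 + 0.7990×0.5716 = 0.542817
  M+4: 0.7990×0.4284 = 0.342292
Scale to base peak (0.542817) = 100: 21.17 : 100.00 : 63.06

21.17 : 100.00 : 63.06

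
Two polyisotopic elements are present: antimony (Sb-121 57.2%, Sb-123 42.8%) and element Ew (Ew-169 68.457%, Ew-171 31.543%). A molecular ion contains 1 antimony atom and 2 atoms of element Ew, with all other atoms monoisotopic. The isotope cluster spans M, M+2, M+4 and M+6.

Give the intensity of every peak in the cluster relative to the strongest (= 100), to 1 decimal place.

59.9 : 100.0 : 54.0 : 9.5

Antimony pattern (n=1): 0.5720 : 0.4280
Element Ew pattern (n=2): 0.46863608 : 0.43186783 : 0.09949608
Convolve the two distributions (both contribute in 2-u steps):
  M: 0.5720×0.46863608 = 0.268060
  M+2: 0.5720×0.43186783 + 0.4280×0.46863608 = 0.447605
  M+4: 0.5720×0.09949608 + 0.4280×0.43186783 = 0.241751
  M+6: 0.4280×0.09949608 = 0.042584
Scale to base peak (0.447605) = 100: 59.9 : 100.0 : 54.0 : 9.5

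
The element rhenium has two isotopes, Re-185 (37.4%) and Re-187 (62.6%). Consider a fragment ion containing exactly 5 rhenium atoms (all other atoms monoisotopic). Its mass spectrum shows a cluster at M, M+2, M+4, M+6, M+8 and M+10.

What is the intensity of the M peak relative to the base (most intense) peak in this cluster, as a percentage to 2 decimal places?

2.13%

Binomial terms of (0.374 + 0.626)^5: M 0.0073, M+2 0.0612, M+4 0.2050, M+6 0.3431, M+8 0.2872, M+10 0.0961 → M+6 is the base peak.
P(M+6) = C(5,3) × 0.374^2 × 0.626^3 = 10 × 0.139876 × 0.24531438 = 0.343136 (base)
P(M) = C(5,0) × 0.374^5 × 0.626^0 = 1 × 0.00731742 × 1.0000 = 0.007317
Relative intensity = 0.007317 / 0.343136 × 100 = 2.13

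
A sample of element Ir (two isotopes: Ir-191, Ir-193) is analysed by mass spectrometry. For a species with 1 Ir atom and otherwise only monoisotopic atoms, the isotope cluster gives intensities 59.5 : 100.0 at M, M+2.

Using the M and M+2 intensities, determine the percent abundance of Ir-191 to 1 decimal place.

Let p = fractional abundance of Ir-191. I(M+2)/I(M) = [C(1,1)·p^0·(1−p)] / p^1 = 1·(1−p)/p = 100.0/59.5 = 1.6807
(1−p)/p = 1.6807/1 = 1.6807  ⇒  p = 1/(1 + 1.6807) = 0.3730
Ir-191: 37.3%, Ir-193: 62.7%.

37.3%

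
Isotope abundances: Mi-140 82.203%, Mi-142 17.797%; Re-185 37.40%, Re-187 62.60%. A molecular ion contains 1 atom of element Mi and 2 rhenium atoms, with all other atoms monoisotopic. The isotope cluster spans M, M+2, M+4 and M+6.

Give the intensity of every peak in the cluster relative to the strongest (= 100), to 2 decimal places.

28.06 : 100.00 : 98.94 : 17.02

Element Mi pattern (n=1): 0.82203 : 0.17797
Rhenium pattern (n=2): 0.139876 : 0.468248 : 0.391876
Convolve the two distributions (both contribute in 2-u steps):
  M: 0.82203×0.139876 = 0.114982
  M+2: 0.82203×0.468248 + 0.17797×0.139876 = 0.409808
  M+4: 0.82203×0.391876 + 0.17797×0.468248 = 0.405468
  M+6: 0.17797×0.391876 = 0.069742
Scale to base peak (0.409808) = 100: 28.06 : 100.00 : 98.94 : 17.02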